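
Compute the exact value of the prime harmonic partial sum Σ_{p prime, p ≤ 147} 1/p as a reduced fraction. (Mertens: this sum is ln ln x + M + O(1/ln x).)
Σ 1/p = 18825509850919239131453102166593625244431364344421618363/10014646650599190067509233131649940057366334653200433090

π(147) = 34, so the primes ≤ 147 are [2, 3, 5, 7, 11, 13, 17, 19, 23, 29, 31, 37, 41, 43, 47, 53, 59, 61, 67, 71, 73, 79, 83, 89, 97, 101, 103, 107, 109, 113, 127, 131, 137, 139]. Summing 1/p over these primes: 18825509850919239131453102166593625244431364344421618363/10014646650599190067509233131649940057366334653200433090 ≈ 1.8798. Mertens estimate ln ln(147) + 0.2615 ≈ 1.8690.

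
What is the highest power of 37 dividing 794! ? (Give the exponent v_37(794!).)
v_37(794!) = 21

Legendre's formula: v_p(n!) = Σ_{k ≥ 1} ⌊n / p^k⌋. For p = 37, n = 794, the terms are:
  ⌊794/37^1⌋ = ⌊794/37⌋ = 21
(the next term ⌊794/37^2⌋ = 0, terminating the sum). Summing: v_37(794!) = 21 = 21.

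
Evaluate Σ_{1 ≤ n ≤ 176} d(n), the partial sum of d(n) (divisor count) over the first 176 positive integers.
Σ_{n ≤ 176} d(n) = 943

Compute d(n) for each 1 ≤ n ≤ 176: d(1) = 1, d(2) = 2, d(3) = 2, d(4) = 3, d(5) = 2, d(6) = 4, d(7) = 2, d(8) = 4, d(9) = 3, d(10) = 4, d(11) = 2, d(12) = 6, d(13) = 2, d(14) = 4, d(15) = 4, d(16) = 5, d(17) = 2, d(18) = 6, d(19) = 2, d(20) = 6, d(21) = 4, d(22) = 4, d(23) = 2, d(24) = 8, d(25) = 3, d(26) = 4, d(27) = 4, d(28) = 6, d(29) = 2, d(30) = 8, d(31) = 2, d(32) = 6, d(33) = 4, d(34) = 4, d(35) = 4, d(36) = 9, d(37) = 2, d(38) = 4, d(39) = 4, d(40) = 8, d(41) = 2, d(42) = 8, d(43) = 2, d(44) = 6, d(45) = 6, d(46) = 4, d(47) = 2, d(48) = 10, d(49) = 3, d(50) = 6, d(51) = 4, d(52) = 6, d(53) = 2, d(54) = 8, d(55) = 4, d(56) = 8, d(57) = 4, d(58) = 4, d(59) = 2, d(60) = 12, d(61) = 2, d(62) = 4, d(63) = 6, d(64) = 7, d(65) = 4, d(66) = 8, d(67) = 2, d(68) = 6, d(69) = 4, d(70) = 8, d(71) = 2, d(72) = 12, d(73) = 2, d(74) = 4, d(75) = 6, d(76) = 6, d(77) = 4, d(78) = 8, d(79) = 2, d(80) = 10, d(81) = 5, d(82) = 4, d(83) = 2, d(84) = 12, d(85) = 4, d(86) = 4, d(87) = 4, d(88) = 8, d(89) = 2, d(90) = 12, d(91) = 4, d(92) = 6, d(93) = 4, d(94) = 4, d(95) = 4, d(96) = 12, d(97) = 2, d(98) = 6, d(99) = 6, d(100) = 9, d(101) = 2, d(102) = 8, d(103) = 2, d(104) = 8, d(105) = 8, d(106) = 4, d(107) = 2, d(108) = 12, d(109) = 2, d(110) = 8, d(111) = 4, d(112) = 10, d(113) = 2, d(114) = 8, d(115) = 4, d(116) = 6, d(117) = 6, d(118) = 4, d(119) = 4, d(120) = 16, d(121) = 3, d(122) = 4, d(123) = 4, d(124) = 6, d(125) = 4, d(126) = 12, d(127) = 2, d(128) = 8, d(129) = 4, d(130) = 8, d(131) = 2, d(132) = 12, d(133) = 4, d(134) = 4, d(135) = 8, d(136) = 8, d(137) = 2, d(138) = 8, d(139) = 2, d(140) = 12, d(141) = 4, d(142) = 4, d(143) = 4, d(144) = 15, d(145) = 4, d(146) = 4, d(147) = 6, d(148) = 6, d(149) = 2, d(150) = 12, d(151) = 2, d(152) = 8, d(153) = 6, d(154) = 8, d(155) = 4, d(156) = 12, d(157) = 2, d(158) = 4, d(159) = 4, d(160) = 12, d(161) = 4, d(162) = 10, d(163) = 2, d(164) = 6, d(165) = 8, d(166) = 4, d(167) = 2, d(168) = 16, d(169) = 3, d(170) = 8, d(171) = 6, d(172) = 6, d(173) = 2, d(174) = 8, d(175) = 6, d(176) = 10. Summing all 176 values: 943. (Dirichlet's divisor formula: Σ_{n ≤ x} d(n) = x ln(x) + (2γ − 1) x + O(√x). For x = 176, the asymptotic estimate is ≈ 937.19.)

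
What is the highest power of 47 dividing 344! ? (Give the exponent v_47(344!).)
v_47(344!) = 7

Legendre's formula: v_p(n!) = Σ_{k ≥ 1} ⌊n / p^k⌋. For p = 47, n = 344, the terms are:
  ⌊344/47^1⌋ = ⌊344/47⌋ = 7
(the next term ⌊344/47^2⌋ = 0, terminating the sum). Summing: v_47(344!) = 7 = 7.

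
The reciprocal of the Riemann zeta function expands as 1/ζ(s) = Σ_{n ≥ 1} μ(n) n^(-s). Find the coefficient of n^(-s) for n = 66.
μ(66) = -1

Factor n = 66 = 2 · 3 · 11. μ(n) = 0 if any exponent ≥ 2 (not squarefree); otherwise μ(n) = (−1)^{ω(n)} where ω(n) is the number of distinct prime factors. Applying: μ(66) = -1.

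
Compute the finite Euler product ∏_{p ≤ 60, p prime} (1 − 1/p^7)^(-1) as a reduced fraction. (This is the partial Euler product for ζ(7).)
∏ = 145407059379393285269181452419687310347602398979581075974734478987181892589053844607888795468835887382779522050906080825625/144203067965746582750691857384851942255360663037608491313154525739662897676808972307273664258644815191681654724165946048512

The primes p ≤ 60 are [2, 3, 5, 7, 11, 13, 17, 19, 23, 29, 31, 37, 41, 43, 47, 53, 59]. For each prime, (1 − 1/p^7)^(-1) = p^7 / (p^7 − 1). The product is (1 − 1/2^7)^(-1), (1 − 1/3^7)^(-1), (1 − 1/5^7)^(-1), (1 − 1/7^7)^(-1), (1 − 1/11^7)^(-1), (1 − 1/13^7)^(-1), (1 − 1/17^7)^(-1), (1 − 1/19^7)^(-1), (1 − 1/23^7)^(-1), (1 − 1/29^7)^(-1), (1 − 1/31^7)^(-1), (1 − 1/37^7)^(-1), (1 − 1/41^7)^(-1), (1 − 1/43^7)^(-1), (1 − 1/47^7)^(-1), (1 − 1/53^7)^(-1), (1 − 1/59^7)^(-1) = ∏ p^7 / (p^7 − 1) = 145407059379393285269181452419687310347602398979581075974734478987181892589053844607888795468835887382779522050906080825625/144203067965746582750691857384851942255360663037608491313154525739662897676808972307273664258644815191681654724165946048512.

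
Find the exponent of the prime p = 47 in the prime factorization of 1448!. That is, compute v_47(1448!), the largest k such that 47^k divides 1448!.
v_47(1448!) = 30

Legendre's formula: v_p(n!) = Σ_{k ≥ 1} ⌊n / p^k⌋. For p = 47, n = 1448, the terms are:
  ⌊1448/47^1⌋ = ⌊1448/47⌋ = 30
(the next term ⌊1448/47^2⌋ = 0, terminating the sum). Summing: v_47(1448!) = 30 = 30.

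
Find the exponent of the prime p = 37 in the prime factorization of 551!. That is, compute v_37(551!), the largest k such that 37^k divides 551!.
v_37(551!) = 14

Legendre's formula: v_p(n!) = Σ_{k ≥ 1} ⌊n / p^k⌋. For p = 37, n = 551, the terms are:
  ⌊551/37^1⌋ = ⌊551/37⌋ = 14
(the next term ⌊551/37^2⌋ = 0, terminating the sum). Summing: v_37(551!) = 14 = 14.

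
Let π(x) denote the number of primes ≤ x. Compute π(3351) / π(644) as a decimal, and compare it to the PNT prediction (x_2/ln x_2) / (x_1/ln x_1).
π(3351)/π(644) = 472/117 ≈ 4.0342;  PNT prediction ≈ 4.1461.

π(644) = 117 and π(3351) = 472, so π(3351)/π(644) ≈ 4.0342. The PNT-predicted ratio is (3351/ln(3351)) / (644/ln(644)) ≈ 4.1461. The two agree to within a few percent, as expected.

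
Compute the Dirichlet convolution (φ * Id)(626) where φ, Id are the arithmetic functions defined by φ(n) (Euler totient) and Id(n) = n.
(φ * Id)(626) = 1875

Divisors of 626: [1, 2, 313, 626]. For each d | 626:
  d = 1: φ(1) · Id(626/1) = 1 · 626 = 626
  d = 2: φ(2) · Id(626/2) = 1 · 313 = 313
  d = 313: φ(313) · Id(626/313) = 312 · 2 = 624
  d = 626: φ(626) · Id(626/626) = 312 · 1 = 312
Summing: (φ * Id)(626) = 626 + 313 + 624 + 312 = 1875.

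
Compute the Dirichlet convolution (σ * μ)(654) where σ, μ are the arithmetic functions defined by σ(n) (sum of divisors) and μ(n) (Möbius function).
(σ * μ)(654) = 654

Divisors of 654: [1, 2, 3, 6, 109, 218, 327, 654]. For each d | 654:
  d = 1: σ(1) · μ(654/1) = 1 · -1 = -1
  d = 2: σ(2) · μ(654/2) = 3 · 1 = 3
  d = 3: σ(3) · μ(654/3) = 4 · 1 = 4
  d = 6: σ(6) · μ(654/6) = 12 · -1 = -12
  d = 109: σ(109) · μ(654/109) = 110 · 1 = 110
  d = 218: σ(218) · μ(654/218) = 330 · -1 = -330
  d = 327: σ(327) · μ(654/327) = 440 · -1 = -440
  d = 654: σ(654) · μ(654/654) = 1320 · 1 = 1320
Summing: (σ * μ)(654) = -1 + 3 + 4 + -12 + 110 + -330 + -440 + 1320 = 654.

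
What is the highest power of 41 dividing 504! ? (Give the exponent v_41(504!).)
v_41(504!) = 12

Legendre's formula: v_p(n!) = Σ_{k ≥ 1} ⌊n / p^k⌋. For p = 41, n = 504, the terms are:
  ⌊504/41^1⌋ = ⌊504/41⌋ = 12
(the next term ⌊504/41^2⌋ = 0, terminating the sum). Summing: v_41(504!) = 12 = 12.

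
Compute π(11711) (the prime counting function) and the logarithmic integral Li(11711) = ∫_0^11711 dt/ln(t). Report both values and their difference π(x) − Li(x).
π(11711) = 1405;  Li(11711) ≈ 1430.29;  π(x) − Li(x) ≈ -25.29.

Direct count of primes ≤ 11711 gives π(11711) = 1405. Numerical evaluation of the logarithmic integral gives Li(11711) ≈ 1430.29. The difference π(x) − Li(x) ≈ -25.29 is typically negative for small/moderate x (Li(x) overestimates), though Littlewood's theorem shows this sign changes infinitely often.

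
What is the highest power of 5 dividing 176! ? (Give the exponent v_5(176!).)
v_5(176!) = 43

Legendre's formula: v_p(n!) = Σ_{k ≥ 1} ⌊n / p^k⌋. For p = 5, n = 176, the terms are:
  ⌊176/5^1⌋ = ⌊176/5⌋ = 35
  ⌊176/5^2⌋ = ⌊176/25⌋ = 7
  ⌊176/5^3⌋ = ⌊176/125⌋ = 1
(the next term ⌊176/5^4⌋ = 0, terminating the sum). Summing: v_5(176!) = 35 + 7 + 1 = 43.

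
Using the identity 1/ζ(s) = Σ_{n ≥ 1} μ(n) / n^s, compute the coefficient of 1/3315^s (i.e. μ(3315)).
μ(3315) = 1

Factor n = 3315 = 3 · 5 · 13 · 17. μ(n) = 0 if any exponent ≥ 2 (not squarefree); otherwise μ(n) = (−1)^{ω(n)} where ω(n) is the number of distinct prime factors. Applying: μ(3315) = 1.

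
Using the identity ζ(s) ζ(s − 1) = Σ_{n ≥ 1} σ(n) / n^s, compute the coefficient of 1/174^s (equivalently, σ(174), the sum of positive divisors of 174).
σ(174) = 360

In the product (Σ m^0/m^s)(Σ k / k^s) = Σ (Σ_{d | n} d) / n^s, the coefficient of 1/n^s is σ(n) = Σ_{d | n} d. For n = 174, divisors are [1, 2, 3, 6, 29, 58, 87, 174]; summing: σ(174) = 360.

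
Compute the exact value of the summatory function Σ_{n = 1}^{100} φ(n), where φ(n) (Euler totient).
Σ_{n ≤ 100} φ(n) = 3044

Compute φ(n) for each 1 ≤ n ≤ 100: φ(1) = 1, φ(2) = 1, φ(3) = 2, φ(4) = 2, φ(5) = 4, φ(6) = 2, φ(7) = 6, φ(8) = 4, φ(9) = 6, φ(10) = 4, φ(11) = 10, φ(12) = 4, φ(13) = 12, φ(14) = 6, φ(15) = 8, φ(16) = 8, φ(17) = 16, φ(18) = 6, φ(19) = 18, φ(20) = 8, φ(21) = 12, φ(22) = 10, φ(23) = 22, φ(24) = 8, φ(25) = 20, φ(26) = 12, φ(27) = 18, φ(28) = 12, φ(29) = 28, φ(30) = 8, φ(31) = 30, φ(32) = 16, φ(33) = 20, φ(34) = 16, φ(35) = 24, φ(36) = 12, φ(37) = 36, φ(38) = 18, φ(39) = 24, φ(40) = 16, φ(41) = 40, φ(42) = 12, φ(43) = 42, φ(44) = 20, φ(45) = 24, φ(46) = 22, φ(47) = 46, φ(48) = 16, φ(49) = 42, φ(50) = 20, φ(51) = 32, φ(52) = 24, φ(53) = 52, φ(54) = 18, φ(55) = 40, φ(56) = 24, φ(57) = 36, φ(58) = 28, φ(59) = 58, φ(60) = 16, φ(61) = 60, φ(62) = 30, φ(63) = 36, φ(64) = 32, φ(65) = 48, φ(66) = 20, φ(67) = 66, φ(68) = 32, φ(69) = 44, φ(70) = 24, φ(71) = 70, φ(72) = 24, φ(73) = 72, φ(74) = 36, φ(75) = 40, φ(76) = 36, φ(77) = 60, φ(78) = 24, φ(79) = 78, φ(80) = 32, φ(81) = 54, φ(82) = 40, φ(83) = 82, φ(84) = 24, φ(85) = 64, φ(86) = 42, φ(87) = 56, φ(88) = 40, φ(89) = 88, φ(90) = 24, φ(91) = 72, φ(92) = 44, φ(93) = 60, φ(94) = 46, φ(95) = 72, φ(96) = 32, φ(97) = 96, φ(98) = 42, φ(99) = 60, φ(100) = 40. Summing all 100 values: 3044. (Average order: Σ_{n ≤ x} φ(n) ~ (3/π²) x². For x = 100, (3/π²)·100² ≈ 3039.64.)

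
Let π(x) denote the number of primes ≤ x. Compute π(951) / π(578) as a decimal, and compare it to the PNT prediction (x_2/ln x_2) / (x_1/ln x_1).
π(951)/π(578) = 161/106 ≈ 1.5189;  PNT prediction ≈ 1.5259.

π(578) = 106 and π(951) = 161, so π(951)/π(578) ≈ 1.5189. The PNT-predicted ratio is (951/ln(951)) / (578/ln(578)) ≈ 1.5259. The two agree to within a few percent, as expected.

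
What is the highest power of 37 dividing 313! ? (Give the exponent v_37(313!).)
v_37(313!) = 8

Legendre's formula: v_p(n!) = Σ_{k ≥ 1} ⌊n / p^k⌋. For p = 37, n = 313, the terms are:
  ⌊313/37^1⌋ = ⌊313/37⌋ = 8
(the next term ⌊313/37^2⌋ = 0, terminating the sum). Summing: v_37(313!) = 8 = 8.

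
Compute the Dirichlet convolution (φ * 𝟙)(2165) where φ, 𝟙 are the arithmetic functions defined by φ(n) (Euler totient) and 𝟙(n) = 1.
(φ * 𝟙)(2165) = 2165

Divisors of 2165: [1, 5, 433, 2165]. For each d | 2165:
  d = 1: φ(1) · 𝟙(2165/1) = 1 · 1 = 1
  d = 5: φ(5) · 𝟙(2165/5) = 4 · 1 = 4
  d = 433: φ(433) · 𝟙(2165/433) = 432 · 1 = 432
  d = 2165: φ(2165) · 𝟙(2165/2165) = 1728 · 1 = 1728
Summing: (φ * 𝟙)(2165) = 1 + 4 + 432 + 1728 = 2165.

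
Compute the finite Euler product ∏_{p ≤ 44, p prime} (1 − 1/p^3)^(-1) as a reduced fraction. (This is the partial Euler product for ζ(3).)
∏ = 11622300127850926153432227486340003/9669167824002218213355442162630656

The primes p ≤ 44 are [2, 3, 5, 7, 11, 13, 17, 19, 23, 29, 31, 37, 41, 43]. For each prime, (1 − 1/p^3)^(-1) = p^3 / (p^3 − 1). The product is (1 − 1/2^3)^(-1), (1 − 1/3^3)^(-1), (1 − 1/5^3)^(-1), (1 − 1/7^3)^(-1), (1 − 1/11^3)^(-1), (1 − 1/13^3)^(-1), (1 − 1/17^3)^(-1), (1 − 1/19^3)^(-1), (1 − 1/23^3)^(-1), (1 − 1/29^3)^(-1), (1 − 1/31^3)^(-1), (1 − 1/37^3)^(-1), (1 − 1/41^3)^(-1), (1 − 1/43^3)^(-1) = ∏ p^3 / (p^3 − 1) = 11622300127850926153432227486340003/9669167824002218213355442162630656.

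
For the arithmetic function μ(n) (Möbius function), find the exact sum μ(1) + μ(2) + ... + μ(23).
Σ_{n ≤ 23} μ(n) = -2

Compute μ(n) for each 1 ≤ n ≤ 23: μ(1) = 1, μ(2) = -1, μ(3) = -1, μ(4) = 0, μ(5) = -1, μ(6) = 1, μ(7) = -1, μ(8) = 0, μ(9) = 0, μ(10) = 1, μ(11) = -1, μ(12) = 0, μ(13) = -1, μ(14) = 1, μ(15) = 1, μ(16) = 0, μ(17) = -1, μ(18) = 0, μ(19) = -1, μ(20) = 0, μ(21) = 1, μ(22) = 1, μ(23) = -1. Summing all 23 values: -2. (Mertens function M(x) = Σ_{n ≤ x} μ(n); on average M(x) should be small (PNT ⟺ M(x) = o(x)).)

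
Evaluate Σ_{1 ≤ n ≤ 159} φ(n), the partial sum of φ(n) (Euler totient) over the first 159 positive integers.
Σ_{n ≤ 159} φ(n) = 7742

Compute φ(n) for each 1 ≤ n ≤ 159: φ(1) = 1, φ(2) = 1, φ(3) = 2, φ(4) = 2, φ(5) = 4, φ(6) = 2, φ(7) = 6, φ(8) = 4, φ(9) = 6, φ(10) = 4, φ(11) = 10, φ(12) = 4, φ(13) = 12, φ(14) = 6, φ(15) = 8, φ(16) = 8, φ(17) = 16, φ(18) = 6, φ(19) = 18, φ(20) = 8, φ(21) = 12, φ(22) = 10, φ(23) = 22, φ(24) = 8, φ(25) = 20, φ(26) = 12, φ(27) = 18, φ(28) = 12, φ(29) = 28, φ(30) = 8, φ(31) = 30, φ(32) = 16, φ(33) = 20, φ(34) = 16, φ(35) = 24, φ(36) = 12, φ(37) = 36, φ(38) = 18, φ(39) = 24, φ(40) = 16, φ(41) = 40, φ(42) = 12, φ(43) = 42, φ(44) = 20, φ(45) = 24, φ(46) = 22, φ(47) = 46, φ(48) = 16, φ(49) = 42, φ(50) = 20, φ(51) = 32, φ(52) = 24, φ(53) = 52, φ(54) = 18, φ(55) = 40, φ(56) = 24, φ(57) = 36, φ(58) = 28, φ(59) = 58, φ(60) = 16, φ(61) = 60, φ(62) = 30, φ(63) = 36, φ(64) = 32, φ(65) = 48, φ(66) = 20, φ(67) = 66, φ(68) = 32, φ(69) = 44, φ(70) = 24, φ(71) = 70, φ(72) = 24, φ(73) = 72, φ(74) = 36, φ(75) = 40, φ(76) = 36, φ(77) = 60, φ(78) = 24, φ(79) = 78, φ(80) = 32, φ(81) = 54, φ(82) = 40, φ(83) = 82, φ(84) = 24, φ(85) = 64, φ(86) = 42, φ(87) = 56, φ(88) = 40, φ(89) = 88, φ(90) = 24, φ(91) = 72, φ(92) = 44, φ(93) = 60, φ(94) = 46, φ(95) = 72, φ(96) = 32, φ(97) = 96, φ(98) = 42, φ(99) = 60, φ(100) = 40, φ(101) = 100, φ(102) = 32, φ(103) = 102, φ(104) = 48, φ(105) = 48, φ(106) = 52, φ(107) = 106, φ(108) = 36, φ(109) = 108, φ(110) = 40, φ(111) = 72, φ(112) = 48, φ(113) = 112, φ(114) = 36, φ(115) = 88, φ(116) = 56, φ(117) = 72, φ(118) = 58, φ(119) = 96, φ(120) = 32, φ(121) = 110, φ(122) = 60, φ(123) = 80, φ(124) = 60, φ(125) = 100, φ(126) = 36, φ(127) = 126, φ(128) = 64, φ(129) = 84, φ(130) = 48, φ(131) = 130, φ(132) = 40, φ(133) = 108, φ(134) = 66, φ(135) = 72, φ(136) = 64, φ(137) = 136, φ(138) = 44, φ(139) = 138, φ(140) = 48, φ(141) = 92, φ(142) = 70, φ(143) = 120, φ(144) = 48, φ(145) = 112, φ(146) = 72, φ(147) = 84, φ(148) = 72, φ(149) = 148, φ(150) = 40, φ(151) = 150, φ(152) = 72, φ(153) = 96, φ(154) = 60, φ(155) = 120, φ(156) = 48, φ(157) = 156, φ(158) = 78, φ(159) = 104. Summing all 159 values: 7742. (Average order: Σ_{n ≤ x} φ(n) ~ (3/π²) x². For x = 159, (3/π²)·159² ≈ 7684.50.)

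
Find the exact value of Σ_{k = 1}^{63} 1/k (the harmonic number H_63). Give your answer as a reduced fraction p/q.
H_63 = 310559566510213034489743057/65681493561267903750631200

Direct summation: H_63 = 1 + 1/2 + ... + 1/63. The least common denominator is lcm(1, ..., 63) = 591133442051411133755680800; over this denominator the numerator is 591133442051411133755680800 + 295566721025705566877840400 + 197044480683803711251893600 + 147783360512852783438920200 + 118226688410282226751136160 + 98522240341901855625946800 + 84447634578773019107954400 + 73891680256426391719460100 + 65681493561267903750631200 + 59113344205141113375568080 + 53739403822855557614152800 + 49261120170950927812973400 + 45471803234723933365821600 + 42223817289386509553977200 + 39408896136760742250378720 + 36945840128213195859730050 + 34772555414788890220922400 + 32840746780633951875315600 + 31112286423758480723983200 + 29556672102570556687784040 + 28149211526257673035984800 + 26869701911427778807076400 + 25701454002235266685029600 + 24630560085475463906486700 + 23645337682056445350227232 + 22735901617361966682910800 + 21893831187089301250210400 + 21111908644693254776988600 + 20383911794876245991575200 + 19704448068380371125189360 + 19068820711335843024376800 + 18472920064106597929865025 + 17913134607618519204717600 + 17386277707394445110461200 + 16889526915754603821590880 + 16420373390316975937657800 + 15976579514903003615018400 + 15556143211879240361991600 + 15157267744907977788607200 + 14778336051285278343892020 + 14417888830522222774528800 + 14074605763128836517992400 + 13747289350032817064085600 + 13434850955713889403538200 + 13136298712253580750126240 + 12850727001117633342514800 + 12577307277689598590546400 + 12315280042737731953243350 + 12063947796967574158279200 + 11822668841028222675113616 + 11590851804929630073640800 + 11367950808680983341455400 + 11153461170781342146333600 + 10946915593544650625105200 + 10747880764571111522830560 + 10555954322346627388494300 + 10370762141252826907994400 + 10191955897438122995787600 + 10019210882227307351791200 + 9852224034190185562594680 + 9690712164777231700912800 + 9534410355667921512188400 + 9383070508752557678661600 = 2795036098591917310407687513, so H_63 = 2795036098591917310407687513/591133442051411133755680800; reducing by gcd(2795036098591917310407687513, 591133442051411133755680800) = 9 gives 310559566510213034489743057/65681493561267903750631200 ≈ 4.72827. (The PNT-adjacent estimate ln(63) + γ ≈ 4.72035 matches within O(1/n).)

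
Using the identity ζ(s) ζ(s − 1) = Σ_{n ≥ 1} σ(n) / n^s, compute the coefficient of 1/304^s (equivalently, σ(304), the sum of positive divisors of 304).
σ(304) = 620

In the product (Σ m^0/m^s)(Σ k / k^s) = Σ (Σ_{d | n} d) / n^s, the coefficient of 1/n^s is σ(n) = Σ_{d | n} d. For n = 304, divisors are [1, 2, 4, 8, 16, 19, 38, 76, 152, 304]; summing: σ(304) = 620.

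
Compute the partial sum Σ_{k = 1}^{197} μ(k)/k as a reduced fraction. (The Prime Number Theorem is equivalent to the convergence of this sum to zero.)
Σ μ(k)/k = -10619956756869560313065816620548852142822454316540788251493888218559666579195/412585138412243404033282153204433423786722919328407878608465087271542530344602

Values of μ(k) for 1 ≤ k ≤ 197: μ(1) = 1, μ(2) = -1, μ(3) = -1, μ(5) = -1, μ(6) = 1, μ(7) = -1, μ(10) = 1, μ(11) = -1, μ(13) = -1, μ(14) = 1, μ(15) = 1, μ(17) = -1, μ(19) = -1, μ(21) = 1, μ(22) = 1, μ(23) = -1, μ(26) = 1, μ(29) = -1, μ(30) = -1, μ(31) = -1, μ(33) = 1, μ(34) = 1, μ(35) = 1, μ(37) = -1, μ(38) = 1, μ(39) = 1, μ(41) = -1, μ(42) = -1, μ(43) = -1, μ(46) = 1, μ(47) = -1, μ(51) = 1, μ(53) = -1, μ(55) = 1, μ(57) = 1, μ(58) = 1, μ(59) = -1, μ(61) = -1, μ(62) = 1, μ(65) = 1, μ(66) = -1, μ(67) = -1, μ(69) = 1, μ(70) = -1, μ(71) = -1, μ(73) = -1, μ(74) = 1, μ(77) = 1, μ(78) = -1, μ(79) = -1, μ(82) = 1, μ(83) = -1, μ(85) = 1, μ(86) = 1, μ(87) = 1, μ(89) = -1, μ(91) = 1, μ(93) = 1, μ(94) = 1, μ(95) = 1, μ(97) = -1, μ(101) = -1, μ(102) = -1, μ(103) = -1, μ(105) = -1, μ(106) = 1, μ(107) = -1, μ(109) = -1, μ(110) = -1, μ(111) = 1, μ(113) = -1, μ(114) = -1, μ(115) = 1, μ(118) = 1, μ(119) = 1, μ(122) = 1, μ(123) = 1, μ(127) = -1, μ(129) = 1, μ(130) = -1, μ(131) = -1, μ(133) = 1, μ(134) = 1, μ(137) = -1, μ(138) = -1, μ(139) = -1, μ(141) = 1, μ(142) = 1, μ(143) = 1, μ(145) = 1, μ(146) = 1, μ(149) = -1, μ(151) = -1, μ(154) = -1, μ(155) = 1, μ(157) = -1, μ(158) = 1, μ(159) = 1, μ(161) = 1, μ(163) = -1, μ(165) = -1, μ(166) = 1, μ(167) = -1, μ(170) = -1, μ(173) = -1, μ(174) = -1, μ(177) = 1, μ(178) = 1, μ(179) = -1, μ(181) = -1, μ(182) = -1, μ(183) = 1, μ(185) = 1, μ(186) = -1, μ(187) = 1, μ(190) = -1, μ(191) = -1, μ(193) = -1, μ(194) = 1, μ(195) = -1, μ(197) = -1, with μ = 0 on non-squarefree integers. Summing μ(k)/k for k where μ(k) ≠ 0 gives -10619956756869560313065816620548852142822454316540788251493888218559666579195/412585138412243404033282153204433423786722919328407878608465087271542530344602 ≈ -0.0257. (PNT ⟺ this sum → 0 as n → ∞.)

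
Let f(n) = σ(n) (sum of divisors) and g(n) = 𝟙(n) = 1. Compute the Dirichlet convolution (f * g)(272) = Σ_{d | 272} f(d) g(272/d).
(σ * 𝟙)(272) = 1083

Divisors of 272: [1, 2, 4, 8, 16, 17, 34, 68, 136, 272]. For each d | 272:
  d = 1: σ(1) · 𝟙(272/1) = 1 · 1 = 1
  d = 2: σ(2) · 𝟙(272/2) = 3 · 1 = 3
  d = 4: σ(4) · 𝟙(272/4) = 7 · 1 = 7
  d = 8: σ(8) · 𝟙(272/8) = 15 · 1 = 15
  d = 16: σ(16) · 𝟙(272/16) = 31 · 1 = 31
  d = 17: σ(17) · 𝟙(272/17) = 18 · 1 = 18
  d = 34: σ(34) · 𝟙(272/34) = 54 · 1 = 54
  d = 68: σ(68) · 𝟙(272/68) = 126 · 1 = 126
  d = 136: σ(136) · 𝟙(272/136) = 270 · 1 = 270
  d = 272: σ(272) · 𝟙(272/272) = 558 · 1 = 558
Summing: (σ * 𝟙)(272) = 1 + 3 + 7 + 15 + 31 + 18 + 54 + 126 + 270 + 558 = 1083.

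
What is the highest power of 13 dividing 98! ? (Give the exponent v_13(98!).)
v_13(98!) = 7

Legendre's formula: v_p(n!) = Σ_{k ≥ 1} ⌊n / p^k⌋. For p = 13, n = 98, the terms are:
  ⌊98/13^1⌋ = ⌊98/13⌋ = 7
(the next term ⌊98/13^2⌋ = 0, terminating the sum). Summing: v_13(98!) = 7 = 7.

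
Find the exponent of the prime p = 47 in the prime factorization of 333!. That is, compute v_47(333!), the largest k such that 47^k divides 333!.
v_47(333!) = 7

Legendre's formula: v_p(n!) = Σ_{k ≥ 1} ⌊n / p^k⌋. For p = 47, n = 333, the terms are:
  ⌊333/47^1⌋ = ⌊333/47⌋ = 7
(the next term ⌊333/47^2⌋ = 0, terminating the sum). Summing: v_47(333!) = 7 = 7.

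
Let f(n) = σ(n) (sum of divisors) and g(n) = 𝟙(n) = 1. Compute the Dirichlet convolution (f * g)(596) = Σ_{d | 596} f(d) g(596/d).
(σ * 𝟙)(596) = 1661

Divisors of 596: [1, 2, 4, 149, 298, 596]. For each d | 596:
  d = 1: σ(1) · 𝟙(596/1) = 1 · 1 = 1
  d = 2: σ(2) · 𝟙(596/2) = 3 · 1 = 3
  d = 4: σ(4) · 𝟙(596/4) = 7 · 1 = 7
  d = 149: σ(149) · 𝟙(596/149) = 150 · 1 = 150
  d = 298: σ(298) · 𝟙(596/298) = 450 · 1 = 450
  d = 596: σ(596) · 𝟙(596/596) = 1050 · 1 = 1050
Summing: (σ * 𝟙)(596) = 1 + 3 + 7 + 150 + 450 + 1050 = 1661.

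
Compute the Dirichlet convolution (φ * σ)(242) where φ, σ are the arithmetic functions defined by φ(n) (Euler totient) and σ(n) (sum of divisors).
(φ * σ)(242) = 1452

Divisors of 242: [1, 2, 11, 22, 121, 242]. For each d | 242:
  d = 1: φ(1) · σ(242/1) = 1 · 399 = 399
  d = 2: φ(2) · σ(242/2) = 1 · 133 = 133
  d = 11: φ(11) · σ(242/11) = 10 · 36 = 360
  d = 22: φ(22) · σ(242/22) = 10 · 12 = 120
  d = 121: φ(121) · σ(242/121) = 110 · 3 = 330
  d = 242: φ(242) · σ(242/242) = 110 · 1 = 110
Summing: (φ * σ)(242) = 399 + 133 + 360 + 120 + 330 + 110 = 1452.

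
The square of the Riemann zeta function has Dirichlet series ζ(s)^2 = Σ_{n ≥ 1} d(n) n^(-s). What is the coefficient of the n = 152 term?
d(152) = 8

ζ(s)^2 = (Σ 1/m^s)(Σ 1/k^s). The coefficient of 1/n^s in the product is the number of ordered pairs (m, k) with mk = n, which equals d(n). For n = 152, divisors are [1, 2, 4, 8, 19, 38, 76, 152], so d(152) = 8.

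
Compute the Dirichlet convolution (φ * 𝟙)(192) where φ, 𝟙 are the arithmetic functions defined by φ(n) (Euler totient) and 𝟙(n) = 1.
(φ * 𝟙)(192) = 192

Divisors of 192: [1, 2, 3, 4, 6, 8, 12, 16, 24, 32, 48, 64, 96, 192]. For each d | 192:
  d = 1: φ(1) · 𝟙(192/1) = 1 · 1 = 1
  d = 2: φ(2) · 𝟙(192/2) = 1 · 1 = 1
  d = 3: φ(3) · 𝟙(192/3) = 2 · 1 = 2
  d = 4: φ(4) · 𝟙(192/4) = 2 · 1 = 2
  d = 6: φ(6) · 𝟙(192/6) = 2 · 1 = 2
  d = 8: φ(8) · 𝟙(192/8) = 4 · 1 = 4
  d = 12: φ(12) · 𝟙(192/12) = 4 · 1 = 4
  d = 16: φ(16) · 𝟙(192/16) = 8 · 1 = 8
  d = 24: φ(24) · 𝟙(192/24) = 8 · 1 = 8
  d = 32: φ(32) · 𝟙(192/32) = 16 · 1 = 16
  d = 48: φ(48) · 𝟙(192/48) = 16 · 1 = 16
  d = 64: φ(64) · 𝟙(192/64) = 32 · 1 = 32
  d = 96: φ(96) · 𝟙(192/96) = 32 · 1 = 32
  d = 192: φ(192) · 𝟙(192/192) = 64 · 1 = 64
Summing: (φ * 𝟙)(192) = 1 + 1 + 2 + 2 + 2 + 4 + 4 + 8 + 8 + 16 + 16 + 32 + 32 + 64 = 192.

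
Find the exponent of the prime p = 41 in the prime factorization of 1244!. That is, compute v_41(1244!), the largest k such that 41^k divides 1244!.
v_41(1244!) = 30

Legendre's formula: v_p(n!) = Σ_{k ≥ 1} ⌊n / p^k⌋. For p = 41, n = 1244, the terms are:
  ⌊1244/41^1⌋ = ⌊1244/41⌋ = 30
(the next term ⌊1244/41^2⌋ = 0, terminating the sum). Summing: v_41(1244!) = 30 = 30.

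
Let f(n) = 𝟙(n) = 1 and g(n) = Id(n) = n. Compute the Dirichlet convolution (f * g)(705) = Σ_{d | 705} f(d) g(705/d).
(𝟙 * Id)(705) = 1152

Divisors of 705: [1, 3, 5, 15, 47, 141, 235, 705]. For each d | 705:
  d = 1: 𝟙(1) · Id(705/1) = 1 · 705 = 705
  d = 3: 𝟙(3) · Id(705/3) = 1 · 235 = 235
  d = 5: 𝟙(5) · Id(705/5) = 1 · 141 = 141
  d = 15: 𝟙(15) · Id(705/15) = 1 · 47 = 47
  d = 47: 𝟙(47) · Id(705/47) = 1 · 15 = 15
  d = 141: 𝟙(141) · Id(705/141) = 1 · 5 = 5
  d = 235: 𝟙(235) · Id(705/235) = 1 · 3 = 3
  d = 705: 𝟙(705) · Id(705/705) = 1 · 1 = 1
Summing: (𝟙 * Id)(705) = 705 + 235 + 141 + 47 + 15 + 5 + 3 + 1 = 1152.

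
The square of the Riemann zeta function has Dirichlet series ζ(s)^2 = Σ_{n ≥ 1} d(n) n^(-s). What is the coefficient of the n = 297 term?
d(297) = 8

ζ(s)^2 = (Σ 1/m^s)(Σ 1/k^s). The coefficient of 1/n^s in the product is the number of ordered pairs (m, k) with mk = n, which equals d(n). For n = 297, divisors are [1, 3, 9, 11, 27, 33, 99, 297], so d(297) = 8.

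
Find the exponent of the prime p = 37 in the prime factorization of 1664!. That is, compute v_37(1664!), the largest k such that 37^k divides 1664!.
v_37(1664!) = 45

Legendre's formula: v_p(n!) = Σ_{k ≥ 1} ⌊n / p^k⌋. For p = 37, n = 1664, the terms are:
  ⌊1664/37^1⌋ = ⌊1664/37⌋ = 44
  ⌊1664/37^2⌋ = ⌊1664/1369⌋ = 1
(the next term ⌊1664/37^3⌋ = 0, terminating the sum). Summing: v_37(1664!) = 44 + 1 = 45.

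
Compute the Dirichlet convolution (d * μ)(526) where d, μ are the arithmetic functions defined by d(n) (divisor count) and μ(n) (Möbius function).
(d * μ)(526) = 1

Divisors of 526: [1, 2, 263, 526]. For each d | 526:
  d = 1: d(1) · μ(526/1) = 1 · 1 = 1
  d = 2: d(2) · μ(526/2) = 2 · -1 = -2
  d = 263: d(263) · μ(526/263) = 2 · -1 = -2
  d = 526: d(526) · μ(526/526) = 4 · 1 = 4
Summing: (d * μ)(526) = 1 + -2 + -2 + 4 = 1.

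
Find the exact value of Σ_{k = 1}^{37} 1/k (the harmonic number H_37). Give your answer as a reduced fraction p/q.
H_37 = 2040798836801833/485721041551200

Direct summation: H_37 = 1 + 1/2 + ... + 1/37. The least common denominator is lcm(1, ..., 37) = 5342931457063200; over this denominator the numerator is 5342931457063200 + 2671465728531600 + 1780977152354400 + 1335732864265800 + 1068586291412640 + 890488576177200 + 763275922437600 + 667866432132900 + 593659050784800 + 534293145706320 + 485721041551200 + 445244288088600 + 410994727466400 + 381637961218800 + 356195430470880 + 333933216066450 + 314290085709600 + 296829525392400 + 281206918792800 + 267146572853160 + 254425307479200 + 242860520775600 + 232301367698400 + 222622144044300 + 213717258282528 + 205497363733200 + 197886350261600 + 190818980609400 + 184239015760800 + 178097715235440 + 172352627647200 + 166966608033225 + 161907013850400 + 157145042854800 + 152655184487520 + 148414762696200 + 144403552893600 = 22448787204820163, so H_37 = 22448787204820163/5342931457063200; reducing by gcd(22448787204820163, 5342931457063200) = 11 gives 2040798836801833/485721041551200 ≈ 4.20159. (The PNT-adjacent estimate ln(37) + γ ≈ 4.18813 matches within O(1/n).)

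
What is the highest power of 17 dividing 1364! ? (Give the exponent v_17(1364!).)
v_17(1364!) = 84

Legendre's formula: v_p(n!) = Σ_{k ≥ 1} ⌊n / p^k⌋. For p = 17, n = 1364, the terms are:
  ⌊1364/17^1⌋ = ⌊1364/17⌋ = 80
  ⌊1364/17^2⌋ = ⌊1364/289⌋ = 4
(the next term ⌊1364/17^3⌋ = 0, terminating the sum). Summing: v_17(1364!) = 80 + 4 = 84.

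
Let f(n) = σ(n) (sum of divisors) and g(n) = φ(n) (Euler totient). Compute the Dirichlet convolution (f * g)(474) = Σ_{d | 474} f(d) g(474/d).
(σ * φ)(474) = 3792

Divisors of 474: [1, 2, 3, 6, 79, 158, 237, 474]. For each d | 474:
  d = 1: σ(1) · φ(474/1) = 1 · 156 = 156
  d = 2: σ(2) · φ(474/2) = 3 · 156 = 468
  d = 3: σ(3) · φ(474/3) = 4 · 78 = 312
  d = 6: σ(6) · φ(474/6) = 12 · 78 = 936
  d = 79: σ(79) · φ(474/79) = 80 · 2 = 160
  d = 158: σ(158) · φ(474/158) = 240 · 2 = 480
  d = 237: σ(237) · φ(474/237) = 320 · 1 = 320
  d = 474: σ(474) · φ(474/474) = 960 · 1 = 960
Summing: (σ * φ)(474) = 156 + 468 + 312 + 936 + 160 + 480 + 320 + 960 = 3792.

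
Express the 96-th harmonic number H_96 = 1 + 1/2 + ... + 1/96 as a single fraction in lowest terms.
H_96 = 3699322246041458103739317199996707235031/718766754945489455304472257065075294400

Direct summation: H_96 = 1 + 1/2 + ... + 1/96. The least common denominator is lcm(1, ..., 96) = 718766754945489455304472257065075294400; over this denominator the numerator is 718766754945489455304472257065075294400 + 359383377472744727652236128532537647200 + 239588918315163151768157419021691764800 + 179691688736372363826118064266268823600 + 143753350989097891060894451413015058880 + 119794459157581575884078709510845882400 + 102680964992212779329210322437867899200 + 89845844368186181913059032133134411800 + 79862972771721050589385806340563921600 + 71876675494548945530447225706507529440 + 65342432267771768664042932460461390400 + 59897229578790787942039354755422941200 + 55289750380422265792651712081928868800 + 51340482496106389664605161218933949600 + 47917783663032630353631483804338352960 + 44922922184093090956529516066567205900 + 42280397349734673841439544533239723200 + 39931486385860525294692903170281960800 + 37829829207657339752866960898161857600 + 35938337747274472765223612853253764720 + 34226988330737593109736774145955966400 + 32671216133885884332021466230230695200 + 31250728475890845882803141611525012800 + 29948614789395393971019677377711470600 + 28750670197819578212178890282603011776 + 27644875190211132896325856040964434400 + 26620990923907016863128602113521307200 + 25670241248053194832302580609466974800 + 24785060515361705355326629553968113600 + 23958891831516315176815741902169176480 + 23186024353080305009821685711776622400 + 22461461092046545478264758033283602950 + 21780810755923922888014310820153796800 + 21140198674867336920719772266619861600 + 20536192998442555865842064487573579840 + 19965743192930262647346451585140980400 + 19426128512040255548769520461218251200 + 18914914603828669876433480449080928800 + 18429916793474088597550570693976289600 + 17969168873637236382611806426626882360 + 17530896462085108665962737977196958400 + 17113494165368796554868387072977983200 + 16715505928964871053592378071280820800 + 16335608066942942166010733115115347600 + 15972594554344210117877161268112784320 + 15625364237945422941401570805762506400 + 15292909679691265006478133129044155200 + 14974307394697696985509838688855735300 + 14668709284601825618458617491123985600 + 14375335098909789106089445141301505888 + 14093465783244891280479848177746574400 + 13822437595105566448162928020482217200 + 13561636885763951986876835038963684800 + 13310495461953508431564301056760653600 + 13068486453554353732808586492092278080 + 12835120624026597416151290304733487400 + 12609943069219113250955653632720619200 + 12392530257680852677663314776984056800 + 12182487371957448394991055204492801600 + 11979445915758157588407870951084588240 + 11783061556483433693515938640411070400 + 11593012176540152504910842855888311200 + 11408996110245864369912258048651988800 + 11230730546023272739132379016641801475 + 11057950076084453158530342416385773760 + 10890405377961961444007155410076898400 + 10727862014111782914992123239777243200 + 10570099337433668460359886133309930800 + 10416909491963615294267713870508337600 + 10268096499221277932921032243786789920 + 10123475421767457116964397986832046400 + 9982871596465131323673225792570490200 + 9846119930760129524718798041987332800 + 9713064256020127774384760230609125600 + 9583556732606526070726296760867670592 + 9457457301914334938216740224540464400 + 9334633181110252666291847494351627200 + 9214958396737044298775285346988144800 + 9098313353740372851955345026140193600 + 8984584436818618191305903213313441180 + 8873663641302338954376200704507102400 + 8765448231042554332981368988598479200 + 8659840421029993437403280205603316800 + 8556747082684398277434193536488991600 + 8456079469946934768287908906647944640 + 8357752964482435526796189035640410400 + 8261686838453901785108876517989371200 + 8167804033471471083005366557557673800 + 8076030954443701744994070304101969600 + 7986297277172105058938580634056392160 + 7898535768631752256093101725989838400 + 7812682118972711470700785402881253200 + 7728674784360101669940561903925540800 + 7646454839845632503239066564522077600 + 7565965841531467950573392179632371520 + 7487153697348848492754919344427867650 = 3699322246041458103739317199996707235031, so H_96 = 3699322246041458103739317199996707235031/718766754945489455304472257065075294400 (already in lowest terms) ≈ 5.14676. (The PNT-adjacent estimate ln(96) + γ ≈ 5.14156 matches within O(1/n).)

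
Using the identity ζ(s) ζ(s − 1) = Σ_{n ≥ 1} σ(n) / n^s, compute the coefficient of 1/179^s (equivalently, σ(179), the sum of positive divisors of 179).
σ(179) = 180

In the product (Σ m^0/m^s)(Σ k / k^s) = Σ (Σ_{d | n} d) / n^s, the coefficient of 1/n^s is σ(n) = Σ_{d | n} d. For n = 179, divisors are [1, 179]; summing: σ(179) = 180.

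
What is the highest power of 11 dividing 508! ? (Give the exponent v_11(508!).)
v_11(508!) = 50

Legendre's formula: v_p(n!) = Σ_{k ≥ 1} ⌊n / p^k⌋. For p = 11, n = 508, the terms are:
  ⌊508/11^1⌋ = ⌊508/11⌋ = 46
  ⌊508/11^2⌋ = ⌊508/121⌋ = 4
(the next term ⌊508/11^3⌋ = 0, terminating the sum). Summing: v_11(508!) = 46 + 4 = 50.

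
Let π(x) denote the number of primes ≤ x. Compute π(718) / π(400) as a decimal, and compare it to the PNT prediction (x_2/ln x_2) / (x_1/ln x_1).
π(718)/π(400) = 127/78 ≈ 1.6282;  PNT prediction ≈ 1.6353.

π(400) = 78 and π(718) = 127, so π(718)/π(400) ≈ 1.6282. The PNT-predicted ratio is (718/ln(718)) / (400/ln(400)) ≈ 1.6353. The two agree to within a few percent, as expected.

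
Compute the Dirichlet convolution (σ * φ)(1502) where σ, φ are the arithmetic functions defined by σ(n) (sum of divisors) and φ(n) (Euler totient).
(σ * φ)(1502) = 6008

Divisors of 1502: [1, 2, 751, 1502]. For each d | 1502:
  d = 1: σ(1) · φ(1502/1) = 1 · 750 = 750
  d = 2: σ(2) · φ(1502/2) = 3 · 750 = 2250
  d = 751: σ(751) · φ(1502/751) = 752 · 1 = 752
  d = 1502: σ(1502) · φ(1502/1502) = 2256 · 1 = 2256
Summing: (σ * φ)(1502) = 750 + 2250 + 752 + 2256 = 6008.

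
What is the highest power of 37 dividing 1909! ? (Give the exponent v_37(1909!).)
v_37(1909!) = 52

Legendre's formula: v_p(n!) = Σ_{k ≥ 1} ⌊n / p^k⌋. For p = 37, n = 1909, the terms are:
  ⌊1909/37^1⌋ = ⌊1909/37⌋ = 51
  ⌊1909/37^2⌋ = ⌊1909/1369⌋ = 1
(the next term ⌊1909/37^3⌋ = 0, terminating the sum). Summing: v_37(1909!) = 51 + 1 = 52.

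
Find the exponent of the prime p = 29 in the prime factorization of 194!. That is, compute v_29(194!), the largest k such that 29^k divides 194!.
v_29(194!) = 6

Legendre's formula: v_p(n!) = Σ_{k ≥ 1} ⌊n / p^k⌋. For p = 29, n = 194, the terms are:
  ⌊194/29^1⌋ = ⌊194/29⌋ = 6
(the next term ⌊194/29^2⌋ = 0, terminating the sum). Summing: v_29(194!) = 6 = 6.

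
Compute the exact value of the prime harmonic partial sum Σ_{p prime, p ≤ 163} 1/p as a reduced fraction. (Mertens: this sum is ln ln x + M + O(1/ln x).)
Σ 1/p = 10988187442690106858194788089546541159451476081371138484805233167/5766152219975951659023630035336134306565384015606066319856068810

π(163) = 38, so the primes ≤ 163 are [2, 3, 5, 7, 11, 13, 17, 19, 23, 29, 31, 37, 41, 43, 47, 53, 59, 61, 67, 71, 73, 79, 83, 89, 97, 101, 103, 107, 109, 113, 127, 131, 137, 139, 149, 151, 157, 163]. Summing 1/p over these primes: 10988187442690106858194788089546541159451476081371138484805233167/5766152219975951659023630035336134306565384015606066319856068810 ≈ 1.9056. Mertens estimate ln ln(163) + 0.2615 ≈ 1.8895.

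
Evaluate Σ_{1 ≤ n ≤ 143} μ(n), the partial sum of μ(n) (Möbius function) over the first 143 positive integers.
Σ_{n ≤ 143} μ(n) = -1

Compute μ(n) for each 1 ≤ n ≤ 143: μ(1) = 1, μ(2) = -1, μ(3) = -1, μ(4) = 0, μ(5) = -1, μ(6) = 1, μ(7) = -1, μ(8) = 0, μ(9) = 0, μ(10) = 1, μ(11) = -1, μ(12) = 0, μ(13) = -1, μ(14) = 1, μ(15) = 1, μ(16) = 0, μ(17) = -1, μ(18) = 0, μ(19) = -1, μ(20) = 0, μ(21) = 1, μ(22) = 1, μ(23) = -1, μ(24) = 0, μ(25) = 0, μ(26) = 1, μ(27) = 0, μ(28) = 0, μ(29) = -1, μ(30) = -1, μ(31) = -1, μ(32) = 0, μ(33) = 1, μ(34) = 1, μ(35) = 1, μ(36) = 0, μ(37) = -1, μ(38) = 1, μ(39) = 1, μ(40) = 0, μ(41) = -1, μ(42) = -1, μ(43) = -1, μ(44) = 0, μ(45) = 0, μ(46) = 1, μ(47) = -1, μ(48) = 0, μ(49) = 0, μ(50) = 0, μ(51) = 1, μ(52) = 0, μ(53) = -1, μ(54) = 0, μ(55) = 1, μ(56) = 0, μ(57) = 1, μ(58) = 1, μ(59) = -1, μ(60) = 0, μ(61) = -1, μ(62) = 1, μ(63) = 0, μ(64) = 0, μ(65) = 1, μ(66) = -1, μ(67) = -1, μ(68) = 0, μ(69) = 1, μ(70) = -1, μ(71) = -1, μ(72) = 0, μ(73) = -1, μ(74) = 1, μ(75) = 0, μ(76) = 0, μ(77) = 1, μ(78) = -1, μ(79) = -1, μ(80) = 0, μ(81) = 0, μ(82) = 1, μ(83) = -1, μ(84) = 0, μ(85) = 1, μ(86) = 1, μ(87) = 1, μ(88) = 0, μ(89) = -1, μ(90) = 0, μ(91) = 1, μ(92) = 0, μ(93) = 1, μ(94) = 1, μ(95) = 1, μ(96) = 0, μ(97) = -1, μ(98) = 0, μ(99) = 0, μ(100) = 0, μ(101) = -1, μ(102) = -1, μ(103) = -1, μ(104) = 0, μ(105) = -1, μ(106) = 1, μ(107) = -1, μ(108) = 0, μ(109) = -1, μ(110) = -1, μ(111) = 1, μ(112) = 0, μ(113) = -1, μ(114) = -1, μ(115) = 1, μ(116) = 0, μ(117) = 0, μ(118) = 1, μ(119) = 1, μ(120) = 0, μ(121) = 0, μ(122) = 1, μ(123) = 1, μ(124) = 0, μ(125) = 0, μ(126) = 0, μ(127) = -1, μ(128) = 0, μ(129) = 1, μ(130) = -1, μ(131) = -1, μ(132) = 0, μ(133) = 1, μ(134) = 1, μ(135) = 0, μ(136) = 0, μ(137) = -1, μ(138) = -1, μ(139) = -1, μ(140) = 0, μ(141) = 1, μ(142) = 1, μ(143) = 1. Summing all 143 values: -1. (Mertens function M(x) = Σ_{n ≤ x} μ(n); on average M(x) should be small (PNT ⟺ M(x) = o(x)).)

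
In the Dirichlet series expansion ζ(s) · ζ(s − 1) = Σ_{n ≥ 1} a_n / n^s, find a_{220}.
σ(220) = 504

In the product (Σ m^0/m^s)(Σ k / k^s) = Σ (Σ_{d | n} d) / n^s, the coefficient of 1/n^s is σ(n) = Σ_{d | n} d. For n = 220, divisors are [1, 2, 4, 5, 10, 11, 20, 22, 44, 55, 110, 220]; summing: σ(220) = 504.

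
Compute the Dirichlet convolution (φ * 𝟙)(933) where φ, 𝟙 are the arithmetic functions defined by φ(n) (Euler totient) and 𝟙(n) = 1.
(φ * 𝟙)(933) = 933

Divisors of 933: [1, 3, 311, 933]. For each d | 933:
  d = 1: φ(1) · 𝟙(933/1) = 1 · 1 = 1
  d = 3: φ(3) · 𝟙(933/3) = 2 · 1 = 2
  d = 311: φ(311) · 𝟙(933/311) = 310 · 1 = 310
  d = 933: φ(933) · 𝟙(933/933) = 620 · 1 = 620
Summing: (φ * 𝟙)(933) = 1 + 2 + 310 + 620 = 933.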